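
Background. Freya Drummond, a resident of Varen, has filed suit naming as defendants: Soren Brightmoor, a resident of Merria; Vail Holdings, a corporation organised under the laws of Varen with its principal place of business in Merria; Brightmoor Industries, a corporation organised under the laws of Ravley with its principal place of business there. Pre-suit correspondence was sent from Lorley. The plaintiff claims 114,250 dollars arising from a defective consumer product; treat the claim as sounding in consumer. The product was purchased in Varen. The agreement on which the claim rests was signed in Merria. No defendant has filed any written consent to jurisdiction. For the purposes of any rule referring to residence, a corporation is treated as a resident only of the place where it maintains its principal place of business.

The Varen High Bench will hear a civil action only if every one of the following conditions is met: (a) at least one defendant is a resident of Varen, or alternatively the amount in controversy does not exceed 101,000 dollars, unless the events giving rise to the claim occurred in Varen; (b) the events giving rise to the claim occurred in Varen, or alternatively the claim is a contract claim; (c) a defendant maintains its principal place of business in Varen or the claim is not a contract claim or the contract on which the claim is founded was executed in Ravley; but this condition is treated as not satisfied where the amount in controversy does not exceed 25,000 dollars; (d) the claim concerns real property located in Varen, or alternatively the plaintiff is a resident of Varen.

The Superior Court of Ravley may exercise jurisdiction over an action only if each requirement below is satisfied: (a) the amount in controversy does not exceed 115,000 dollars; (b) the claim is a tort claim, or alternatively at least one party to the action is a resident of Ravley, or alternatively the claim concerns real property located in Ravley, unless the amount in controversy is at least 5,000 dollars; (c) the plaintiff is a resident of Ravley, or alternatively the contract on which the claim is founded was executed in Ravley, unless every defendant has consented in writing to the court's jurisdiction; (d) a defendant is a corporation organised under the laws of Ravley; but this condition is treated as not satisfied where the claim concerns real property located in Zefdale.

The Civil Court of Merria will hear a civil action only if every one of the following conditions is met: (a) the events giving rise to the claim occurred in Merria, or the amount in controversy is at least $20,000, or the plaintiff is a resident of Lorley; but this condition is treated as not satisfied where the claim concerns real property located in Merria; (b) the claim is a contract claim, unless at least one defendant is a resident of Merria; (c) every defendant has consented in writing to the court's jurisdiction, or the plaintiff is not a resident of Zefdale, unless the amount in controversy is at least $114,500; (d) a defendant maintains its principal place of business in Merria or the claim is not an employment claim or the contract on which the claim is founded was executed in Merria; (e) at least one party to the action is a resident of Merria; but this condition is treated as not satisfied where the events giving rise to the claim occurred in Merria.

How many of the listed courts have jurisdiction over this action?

The Varen High Bench:
  (a) No defendant resides in Varen (they reside in Merria, Merria, Ravley); the amount in controversy is USD 114,250, above the 101,000 dollars ceiling — every alternative fails. However, the operative events occurred in Varen, so the 'unless' proviso supplies this condition. Satisfied.
  (b) The operative events occurred in Varen, so this disjunct is met. Satisfied.
  (c) The claim is a consumer claim, not a contract claim — that alternative is enough. The exception is not triggered, since the amount in controversy is 114,250 dollars, above the 25,000 dollars ceiling. Condition met.
  (d) The plaintiff resides in Varen, so one alternative holds. Satisfied.
  → All conditions met; jurisdiction exists.
The Superior Court of Ravley:
  (a) The amount in controversy is USD 114,250, within the $115,000 ceiling. Satisfied.
  (b) Brightmoor Industries resides in Ravley, so this disjunct is met. Met.
  (c) The plaintiff resides in Varen, not Ravley; the contract was executed in Merria, not Ravley — none of the alternatives is met. The proviso offers no rescue either, since no such written consent has been filed. Fails.
  (d) Brightmoor Industries is organised under the laws of Ravley. And the carve-out is inapplicable — the claim does not concern real property. Condition met.
  → No jurisdiction.
The Civil Court of Merria:
  (a) The amount in controversy is $114,250, which meets the USD 20,000 floor, so this disjunct is met. The carve-out does not apply: the claim does not concern real property. Condition met.
  (b) The claim is a consumer claim, not a contract claim. But Soren Brightmoor resides in Merria, and the 'unless' clause therefore excuses the requirement. Satisfied.
  (c) The plaintiff resides in Varen, which is not Zefdale, which satisfies one of the alternatives. Satisfied.
  (d) Vail Holdings has its principal place of business in Merria — that alternative is enough. Condition met.
  (e) Soren Brightmoor resides in Merria. The carve-out does not apply: the operative events occurred in Varen, not Merria. Satisfied.
  → All conditions met; jurisdiction exists.
Courts with jurisdiction: the Varen High Bench, the Civil Court of Merria — 2 in total.

2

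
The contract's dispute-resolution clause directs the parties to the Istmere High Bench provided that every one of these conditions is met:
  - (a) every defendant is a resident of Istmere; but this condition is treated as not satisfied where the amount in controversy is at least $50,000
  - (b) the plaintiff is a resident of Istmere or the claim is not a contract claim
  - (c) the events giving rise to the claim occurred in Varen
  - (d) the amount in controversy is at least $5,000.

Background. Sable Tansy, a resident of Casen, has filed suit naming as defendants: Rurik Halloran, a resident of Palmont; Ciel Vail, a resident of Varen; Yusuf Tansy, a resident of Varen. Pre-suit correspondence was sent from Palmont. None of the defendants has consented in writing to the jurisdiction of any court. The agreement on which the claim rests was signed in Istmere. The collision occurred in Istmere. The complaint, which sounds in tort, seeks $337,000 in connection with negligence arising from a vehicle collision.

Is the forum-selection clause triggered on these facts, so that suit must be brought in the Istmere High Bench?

No

The Istmere High Bench:
  (a) The defendants reside as follows — Rurik Halloran in Palmont, Ciel Vail in Varen, Yusuf Tansy in Varen — not all in Istmere. Not met.
  (b) The claim is a tort claim, not a contract claim, so this disjunct is met. Met.
  (c) The operative events occurred in Istmere, not Varen. Not satisfied.
  (d) The amount in controversy is USD 337,000, which meets the $5,000 floor. Condition met.
  → The clause does not apply.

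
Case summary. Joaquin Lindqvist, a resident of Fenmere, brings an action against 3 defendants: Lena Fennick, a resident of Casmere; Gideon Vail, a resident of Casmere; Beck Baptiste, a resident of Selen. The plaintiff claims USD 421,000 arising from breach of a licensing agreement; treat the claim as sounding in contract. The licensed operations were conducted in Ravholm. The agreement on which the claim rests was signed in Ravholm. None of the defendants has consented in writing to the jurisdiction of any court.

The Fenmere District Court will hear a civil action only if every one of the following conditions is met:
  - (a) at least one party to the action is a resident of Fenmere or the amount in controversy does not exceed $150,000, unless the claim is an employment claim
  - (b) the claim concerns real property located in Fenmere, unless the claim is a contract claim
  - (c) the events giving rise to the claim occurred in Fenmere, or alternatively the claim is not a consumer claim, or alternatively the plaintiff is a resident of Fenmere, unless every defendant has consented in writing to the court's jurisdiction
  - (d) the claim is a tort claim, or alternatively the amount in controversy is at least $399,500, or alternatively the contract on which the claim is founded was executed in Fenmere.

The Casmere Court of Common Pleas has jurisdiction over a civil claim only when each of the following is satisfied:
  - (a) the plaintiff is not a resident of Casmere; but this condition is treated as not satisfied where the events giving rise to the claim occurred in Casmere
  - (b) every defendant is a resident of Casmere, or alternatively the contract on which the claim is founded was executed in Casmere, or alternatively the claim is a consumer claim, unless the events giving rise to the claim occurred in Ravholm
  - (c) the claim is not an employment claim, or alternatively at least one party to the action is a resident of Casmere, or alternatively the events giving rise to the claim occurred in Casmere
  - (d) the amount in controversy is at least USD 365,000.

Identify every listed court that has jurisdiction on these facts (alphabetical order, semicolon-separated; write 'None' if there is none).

The Fenmere District Court:
  (a) Joaquin Lindqvist resides in Fenmere, so this disjunct is met. Condition met.
  (b) The claim does not concern real property. The proviso rescues it, though: the claim is a contract claim. Met.
  (c) The claim is a contract claim, not a consumer claim, which satisfies one of the alternatives. Condition met.
  (d) The amount in controversy is USD 421,000, which meets the $399,500 floor — that alternative is enough. Met.
  → All conditions met; jurisdiction exists.
The Casmere Court of Common Pleas:
  (a) The plaintiff resides in Fenmere, which is not Casmere. The exception is not triggered, since the operative events occurred in Ravholm, not Casmere. Satisfied.
  (b) The defendants reside as follows — Lena Fennick in Casmere, Gideon Vail in Casmere, Beck Baptiste in Selen — not all in Casmere; the contract was executed in Ravholm, not Casmere; the claim is a contract claim, not a consumer claim — none of the alternatives is met. However, the operative events occurred in Ravholm, so the 'unless' proviso supplies this condition. Condition met.
  (c) The claim is a contract claim, not an employment claim — that alternative is enough. Met.
  (d) The amount in controversy is 421,000 dollars, which meets the USD 365,000 floor. Satisfied.
  → All conditions met; jurisdiction exists.

the Casmere Court of Common Pleas; the Fenmere District Court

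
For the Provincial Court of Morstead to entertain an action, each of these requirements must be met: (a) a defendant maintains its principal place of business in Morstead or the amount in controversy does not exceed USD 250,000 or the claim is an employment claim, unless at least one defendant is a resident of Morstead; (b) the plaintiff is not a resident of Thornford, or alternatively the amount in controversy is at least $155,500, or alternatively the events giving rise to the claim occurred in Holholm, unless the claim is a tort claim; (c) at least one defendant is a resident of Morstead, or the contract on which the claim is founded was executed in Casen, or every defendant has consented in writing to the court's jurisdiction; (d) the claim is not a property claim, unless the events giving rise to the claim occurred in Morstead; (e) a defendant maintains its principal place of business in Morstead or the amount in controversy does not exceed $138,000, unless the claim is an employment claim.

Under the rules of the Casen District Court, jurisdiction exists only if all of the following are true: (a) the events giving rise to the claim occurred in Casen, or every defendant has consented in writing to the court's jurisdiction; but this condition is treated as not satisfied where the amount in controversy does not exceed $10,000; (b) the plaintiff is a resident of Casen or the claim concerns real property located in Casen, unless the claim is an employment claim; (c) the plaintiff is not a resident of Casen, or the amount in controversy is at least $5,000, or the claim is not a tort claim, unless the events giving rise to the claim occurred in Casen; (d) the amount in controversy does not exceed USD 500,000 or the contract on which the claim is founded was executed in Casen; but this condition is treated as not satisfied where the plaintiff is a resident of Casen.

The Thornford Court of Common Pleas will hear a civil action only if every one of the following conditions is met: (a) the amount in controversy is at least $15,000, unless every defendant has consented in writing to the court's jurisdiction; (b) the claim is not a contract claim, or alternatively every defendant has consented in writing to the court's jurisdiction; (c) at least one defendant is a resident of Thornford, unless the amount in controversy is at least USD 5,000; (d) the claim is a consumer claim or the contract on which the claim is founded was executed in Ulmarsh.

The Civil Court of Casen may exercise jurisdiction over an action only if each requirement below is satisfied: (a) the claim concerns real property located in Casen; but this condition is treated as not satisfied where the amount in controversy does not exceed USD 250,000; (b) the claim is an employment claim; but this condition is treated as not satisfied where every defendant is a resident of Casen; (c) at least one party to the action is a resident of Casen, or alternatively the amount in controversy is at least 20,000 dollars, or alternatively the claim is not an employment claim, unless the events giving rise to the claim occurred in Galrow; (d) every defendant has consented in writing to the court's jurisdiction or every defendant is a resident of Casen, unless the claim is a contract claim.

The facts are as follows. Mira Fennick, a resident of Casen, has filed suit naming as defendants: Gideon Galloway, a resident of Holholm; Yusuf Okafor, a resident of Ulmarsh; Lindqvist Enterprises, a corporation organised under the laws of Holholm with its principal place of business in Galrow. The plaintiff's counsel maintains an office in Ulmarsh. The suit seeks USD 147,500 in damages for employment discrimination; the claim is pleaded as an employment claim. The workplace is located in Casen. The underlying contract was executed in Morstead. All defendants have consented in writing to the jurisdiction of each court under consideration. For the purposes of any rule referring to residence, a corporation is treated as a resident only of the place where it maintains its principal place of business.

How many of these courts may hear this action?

The Provincial Court of Morstead:
  (a) The amount in controversy is 147,500 dollars, within the USD 250,000 ceiling, which satisfies one of the alternatives. Met.
  (b) The plaintiff resides in Casen, which is not Thornford, so one alternative holds. Condition met.
  (c) Every defendant has filed written consent, which satisfies one of the alternatives. Met.
  (d) The claim is an employment claim, not a property claim. Satisfied.
  (e) The corporate defendant(s) have their principal place of business in Galrow, not Morstead; the amount in controversy is $147,500, above the 138,000 dollars ceiling — no alternative holds. The proviso rescues it, though: the claim is an employment claim. Satisfied.
  → All conditions met; jurisdiction exists.
The Casen District Court:
  (a) The operative events occurred in Casen, so this disjunct is met. And the carve-out is inapplicable — the amount in controversy is $147,500, above the $10,000 ceiling. Met.
  (b) The plaintiff resides in Casen, which satisfies one of the alternatives. Condition met.
  (c) The amount in controversy is USD 147,500, which meets the USD 5,000 floor, so one alternative holds. Condition met.
  (d) The amount in controversy is USD 147,500, within the USD 500,000 ceiling — that alternative is enough. But the carve-out bites: the plaintiff resides in Casen. Condition not met.
  → No jurisdiction.
The Thornford Court of Common Pleas:
  (a) The amount in controversy is $147,500, which meets the $15,000 floor. Met.
  (b) The claim is an employment claim, not a contract claim — that alternative is enough. Satisfied.
  (c) No defendant resides in Thornford (they reside in Holholm, Ulmarsh, Galrow). But the amount in controversy is 147,500 dollars, which meets the 5,000 dollars floor, and the 'unless' clause therefore excuses the requirement. Met.
  (d) The claim is an employment claim, not a consumer claim; the contract was executed in Morstead, not Ulmarsh — no alternative holds. Not satisfied.
  → No jurisdiction.
The Civil Court of Casen:
  (a) The claim does not concern real property. Not met.
  (b) The claim is an employment claim. And the carve-out is inapplicable — the defendants reside as follows — Gideon Galloway in Holholm, Yusuf Okafor in Ulmarsh, Lindqvist Enterprises in Galrow — not all in Casen. Met.
  (c) Mira Fennick resides in Casen — that alternative is enough. Satisfied.
  (d) Every defendant has filed written consent, so this disjunct is met. Met.
  → Not every requirement is met — no jurisdiction.
Courts with jurisdiction: the Provincial Court of Morstead — 1 in total.

1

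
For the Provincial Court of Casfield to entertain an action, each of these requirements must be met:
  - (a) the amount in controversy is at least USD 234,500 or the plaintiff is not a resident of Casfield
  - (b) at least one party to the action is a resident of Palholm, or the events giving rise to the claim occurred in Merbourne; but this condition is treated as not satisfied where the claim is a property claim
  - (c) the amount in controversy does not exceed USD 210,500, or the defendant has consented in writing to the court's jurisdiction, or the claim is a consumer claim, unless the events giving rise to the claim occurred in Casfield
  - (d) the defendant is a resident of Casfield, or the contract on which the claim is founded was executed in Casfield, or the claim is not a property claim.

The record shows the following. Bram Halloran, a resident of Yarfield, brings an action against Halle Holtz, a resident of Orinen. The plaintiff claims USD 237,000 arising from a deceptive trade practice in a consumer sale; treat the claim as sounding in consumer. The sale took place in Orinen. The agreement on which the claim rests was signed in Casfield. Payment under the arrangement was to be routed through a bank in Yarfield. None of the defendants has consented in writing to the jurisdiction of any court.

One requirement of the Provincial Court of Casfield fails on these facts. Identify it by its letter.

(b)

The Provincial Court of Casfield:
  (a) The amount in controversy is $237,000, which meets the $234,500 floor — that alternative is enough. Met.
  (b) No party resides in Palholm; the operative events occurred in Orinen, not Merbourne — none of the alternatives is met. Not satisfied.
  (c) The claim is a consumer claim — that alternative is enough. Met.
  (d) The contract was executed in Casfield, so one alternative holds. Satisfied.
Only condition (b) fails.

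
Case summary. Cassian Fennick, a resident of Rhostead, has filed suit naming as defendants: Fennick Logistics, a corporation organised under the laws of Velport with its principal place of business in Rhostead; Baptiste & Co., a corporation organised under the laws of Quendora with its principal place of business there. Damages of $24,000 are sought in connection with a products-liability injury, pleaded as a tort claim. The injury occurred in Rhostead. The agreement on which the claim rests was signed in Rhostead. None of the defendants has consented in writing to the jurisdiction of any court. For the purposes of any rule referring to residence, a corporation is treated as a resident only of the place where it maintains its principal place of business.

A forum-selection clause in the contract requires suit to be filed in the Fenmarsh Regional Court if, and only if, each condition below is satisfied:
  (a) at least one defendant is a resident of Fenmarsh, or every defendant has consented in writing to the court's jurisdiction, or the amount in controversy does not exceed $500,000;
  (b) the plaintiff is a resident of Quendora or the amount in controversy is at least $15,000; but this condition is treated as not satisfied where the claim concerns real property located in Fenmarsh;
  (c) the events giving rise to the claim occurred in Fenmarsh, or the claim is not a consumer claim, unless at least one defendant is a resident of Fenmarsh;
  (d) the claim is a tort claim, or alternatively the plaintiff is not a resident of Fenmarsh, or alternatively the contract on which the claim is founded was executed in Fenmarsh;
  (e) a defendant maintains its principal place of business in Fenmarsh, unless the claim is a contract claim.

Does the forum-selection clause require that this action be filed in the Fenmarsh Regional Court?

The Fenmarsh Regional Court:
  (a) The amount in controversy is USD 24,000, within the USD 500,000 ceiling, so this disjunct is met. Met.
  (b) The amount in controversy is 24,000 dollars, which meets the $15,000 floor, which satisfies one of the alternatives. And the carve-out is inapplicable — the claim does not concern real property. Met.
  (c) The claim is a tort claim, not a consumer claim, so one alternative holds. Met.
  (d) The claim is a tort claim — that alternative is enough. Met.
  (e) The corporate defendant(s) have their principal place of business in Quendora, Rhostead, not Fenmarsh. And the claim is a tort claim, not a contract claim, so the proviso does not save it. Not met.
  → The clause does not apply.

No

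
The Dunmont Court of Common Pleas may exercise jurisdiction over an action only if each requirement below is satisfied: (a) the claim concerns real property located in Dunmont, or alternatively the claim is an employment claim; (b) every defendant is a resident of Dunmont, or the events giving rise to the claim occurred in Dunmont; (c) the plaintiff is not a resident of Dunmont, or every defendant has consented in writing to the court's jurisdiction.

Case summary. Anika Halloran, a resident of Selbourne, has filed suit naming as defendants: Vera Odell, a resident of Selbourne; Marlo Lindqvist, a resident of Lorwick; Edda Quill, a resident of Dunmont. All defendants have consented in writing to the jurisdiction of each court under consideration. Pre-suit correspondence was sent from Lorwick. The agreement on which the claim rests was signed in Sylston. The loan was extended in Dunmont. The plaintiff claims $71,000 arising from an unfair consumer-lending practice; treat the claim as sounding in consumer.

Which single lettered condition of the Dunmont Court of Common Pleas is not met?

The Dunmont Court of Common Pleas:
  (a) The claim does not concern real property; the claim is a consumer claim, not an employment claim — every alternative fails. Not met.
  (b) The operative events occurred in Dunmont — that alternative is enough. Met.
  (c) The plaintiff resides in Selbourne, which is not Dunmont, so this disjunct is met. Condition met.
Only condition (a) fails.

(a)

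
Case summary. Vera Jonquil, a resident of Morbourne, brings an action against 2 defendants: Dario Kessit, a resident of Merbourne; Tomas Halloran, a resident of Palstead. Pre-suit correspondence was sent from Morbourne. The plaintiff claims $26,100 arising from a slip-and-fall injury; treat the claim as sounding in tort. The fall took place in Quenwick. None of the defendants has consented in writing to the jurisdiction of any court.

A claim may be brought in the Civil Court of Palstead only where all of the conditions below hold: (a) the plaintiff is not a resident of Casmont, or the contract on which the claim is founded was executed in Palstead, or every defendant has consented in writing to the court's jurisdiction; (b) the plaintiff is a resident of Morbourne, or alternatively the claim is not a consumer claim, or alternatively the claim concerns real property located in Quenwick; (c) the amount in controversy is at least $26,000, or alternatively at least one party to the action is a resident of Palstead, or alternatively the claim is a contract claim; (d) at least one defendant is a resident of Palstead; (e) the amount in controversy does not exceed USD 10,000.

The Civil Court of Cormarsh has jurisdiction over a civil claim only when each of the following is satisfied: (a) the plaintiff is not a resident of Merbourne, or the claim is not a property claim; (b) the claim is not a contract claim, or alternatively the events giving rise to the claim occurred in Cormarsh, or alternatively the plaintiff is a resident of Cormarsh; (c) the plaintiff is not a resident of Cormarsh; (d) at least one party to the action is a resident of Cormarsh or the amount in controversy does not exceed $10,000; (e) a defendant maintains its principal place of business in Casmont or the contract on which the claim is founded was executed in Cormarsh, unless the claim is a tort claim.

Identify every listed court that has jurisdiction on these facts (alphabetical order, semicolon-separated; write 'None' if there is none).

The Civil Court of Palstead:
  (a) The plaintiff resides in Morbourne, which is not Casmont, which satisfies one of the alternatives. Condition met.
  (b) The plaintiff resides in Morbourne, so one alternative holds. Satisfied.
  (c) The amount in controversy is $26,100, which meets the $26,000 floor, so one alternative holds. Met.
  (d) Tomas Halloran resides in Palstead. Satisfied.
  (e) The amount in controversy is USD 26,100, above the USD 10,000 ceiling. Not met.
  → The court lacks jurisdiction.
The Civil Court of Cormarsh:
  (a) The plaintiff resides in Morbourne, which is not Merbourne, which satisfies one of the alternatives. Satisfied.
  (b) The claim is a tort claim, not a contract claim, which satisfies one of the alternatives. Condition met.
  (c) The plaintiff resides in Morbourne, which is not Cormarsh. Condition met.
  (d) No party resides in Cormarsh; the amount in controversy is $26,100, above the 10,000 dollars ceiling — none of the alternatives is met. Fails.
  (e) No defendant is a corporation; no contract (and hence no place of execution) is alleged — no alternative holds. The proviso rescues it, though: the claim is a tort claim. Condition met.
  → No jurisdiction.

None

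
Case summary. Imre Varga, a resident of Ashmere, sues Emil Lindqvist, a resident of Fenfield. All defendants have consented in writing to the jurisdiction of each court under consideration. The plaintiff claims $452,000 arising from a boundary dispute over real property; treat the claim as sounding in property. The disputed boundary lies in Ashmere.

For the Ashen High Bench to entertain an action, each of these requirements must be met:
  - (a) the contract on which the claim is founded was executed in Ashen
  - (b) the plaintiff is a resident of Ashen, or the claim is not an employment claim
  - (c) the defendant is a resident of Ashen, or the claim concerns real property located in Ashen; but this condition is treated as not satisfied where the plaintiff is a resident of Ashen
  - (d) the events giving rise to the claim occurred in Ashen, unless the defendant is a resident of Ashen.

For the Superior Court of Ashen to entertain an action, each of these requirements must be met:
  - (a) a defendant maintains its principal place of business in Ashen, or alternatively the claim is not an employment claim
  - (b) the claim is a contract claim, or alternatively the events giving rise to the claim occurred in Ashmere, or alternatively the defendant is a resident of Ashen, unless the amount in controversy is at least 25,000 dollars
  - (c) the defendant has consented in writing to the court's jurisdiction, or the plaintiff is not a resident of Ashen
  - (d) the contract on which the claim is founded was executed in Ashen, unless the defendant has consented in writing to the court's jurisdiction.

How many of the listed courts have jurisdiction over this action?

1

The Ashen High Bench:
  (a) No contract (and hence no place of execution) is alleged. Not met.
  (b) The claim is a property claim, not an employment claim, so one alternative holds. Met.
  (c) The defendant resides in Fenfield, not Ashen; the property lies in Ashmere, not Ashen — every alternative fails. Condition not met.
  (d) The operative events occurred in Ashmere, not Ashen. Nor does the 'unless' clause help: the defendant resides in Fenfield, not Ashen. Condition not met.
  → At least one condition fails; no jurisdiction.
The Superior Court of Ashen:
  (a) The claim is a property claim, not an employment claim, which satisfies one of the alternatives. Met.
  (b) The operative events occurred in Ashmere, so one alternative holds. Satisfied.
  (c) Every defendant has filed written consent, so this disjunct is met. Satisfied.
  (d) No contract (and hence no place of execution) is alleged. However, every defendant has filed written consent, so the 'unless' proviso supplies this condition. Condition met.
  → Jurisdiction lies.
Courts with jurisdiction: the Superior Court of Ashen — 1 in total.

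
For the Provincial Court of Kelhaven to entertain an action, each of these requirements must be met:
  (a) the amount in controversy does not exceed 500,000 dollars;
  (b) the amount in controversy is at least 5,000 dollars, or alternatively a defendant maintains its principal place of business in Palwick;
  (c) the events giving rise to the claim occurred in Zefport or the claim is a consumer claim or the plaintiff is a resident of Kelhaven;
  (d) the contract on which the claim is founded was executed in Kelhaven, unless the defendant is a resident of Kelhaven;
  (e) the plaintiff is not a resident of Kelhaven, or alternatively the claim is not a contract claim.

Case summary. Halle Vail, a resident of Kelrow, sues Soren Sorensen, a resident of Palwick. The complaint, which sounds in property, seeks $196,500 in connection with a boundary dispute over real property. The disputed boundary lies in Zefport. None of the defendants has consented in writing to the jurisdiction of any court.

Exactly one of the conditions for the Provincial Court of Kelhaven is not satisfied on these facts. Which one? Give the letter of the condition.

The Provincial Court of Kelhaven:
  (a) The amount in controversy is USD 196,500, within the USD 500,000 ceiling. Condition met.
  (b) The amount in controversy is $196,500, which meets the $5,000 floor — that alternative is enough. Satisfied.
  (c) The operative events occurred in Zefport — that alternative is enough. Satisfied.
  (d) No contract (and hence no place of execution) is alleged. Nor does the 'unless' clause help: the defendant resides in Palwick, not Kelhaven. Not met.
  (e) The plaintiff resides in Kelrow, which is not Kelhaven — that alternative is enough. Satisfied.
Only condition (d) fails.

(d)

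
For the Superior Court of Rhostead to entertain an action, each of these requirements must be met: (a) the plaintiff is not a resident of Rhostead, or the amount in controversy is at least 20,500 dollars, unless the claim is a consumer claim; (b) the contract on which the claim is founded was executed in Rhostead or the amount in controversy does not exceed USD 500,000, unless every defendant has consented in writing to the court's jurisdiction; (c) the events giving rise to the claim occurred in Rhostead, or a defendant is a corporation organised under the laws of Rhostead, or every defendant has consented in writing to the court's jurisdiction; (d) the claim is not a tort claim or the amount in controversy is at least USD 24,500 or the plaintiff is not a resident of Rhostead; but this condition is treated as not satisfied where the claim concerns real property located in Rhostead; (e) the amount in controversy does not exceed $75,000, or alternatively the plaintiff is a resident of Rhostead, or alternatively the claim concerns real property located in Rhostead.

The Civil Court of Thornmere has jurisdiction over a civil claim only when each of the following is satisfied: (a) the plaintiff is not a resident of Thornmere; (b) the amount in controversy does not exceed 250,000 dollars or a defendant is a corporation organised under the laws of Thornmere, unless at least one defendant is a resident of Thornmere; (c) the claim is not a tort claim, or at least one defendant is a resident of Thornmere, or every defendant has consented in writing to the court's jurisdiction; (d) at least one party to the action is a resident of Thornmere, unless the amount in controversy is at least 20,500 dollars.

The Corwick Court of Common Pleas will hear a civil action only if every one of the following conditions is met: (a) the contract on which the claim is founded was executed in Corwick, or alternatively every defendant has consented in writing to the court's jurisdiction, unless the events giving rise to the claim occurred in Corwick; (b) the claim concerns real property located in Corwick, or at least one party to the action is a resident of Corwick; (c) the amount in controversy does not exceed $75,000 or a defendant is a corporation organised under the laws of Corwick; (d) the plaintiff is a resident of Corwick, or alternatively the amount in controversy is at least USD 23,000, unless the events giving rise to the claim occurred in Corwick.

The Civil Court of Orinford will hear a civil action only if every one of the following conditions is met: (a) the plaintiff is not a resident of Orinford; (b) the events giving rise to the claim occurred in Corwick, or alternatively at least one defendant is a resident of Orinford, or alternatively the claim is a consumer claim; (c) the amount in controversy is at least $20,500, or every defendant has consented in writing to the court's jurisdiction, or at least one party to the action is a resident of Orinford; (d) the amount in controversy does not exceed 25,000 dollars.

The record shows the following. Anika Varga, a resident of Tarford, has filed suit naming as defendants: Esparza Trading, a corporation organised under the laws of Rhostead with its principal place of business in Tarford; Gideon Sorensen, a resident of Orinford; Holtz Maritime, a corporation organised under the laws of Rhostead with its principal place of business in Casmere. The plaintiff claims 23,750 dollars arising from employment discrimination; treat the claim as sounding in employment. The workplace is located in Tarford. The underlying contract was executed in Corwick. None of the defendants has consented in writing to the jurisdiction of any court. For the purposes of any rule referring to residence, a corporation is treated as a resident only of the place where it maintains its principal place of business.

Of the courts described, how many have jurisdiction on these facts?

The Superior Court of Rhostead:
  (a) The plaintiff resides in Tarford, which is not Rhostead, which satisfies one of the alternatives. Condition met.
  (b) The amount in controversy is USD 23,750, within the USD 500,000 ceiling, so one alternative holds. Condition met.
  (c) Esparza Trading is organised under the laws of Rhostead, so this disjunct is met. Met.
  (d) The claim is an employment claim, not a tort claim, so one alternative holds. The exception is not triggered, since the claim does not concern real property. Condition met.
  (e) The amount in controversy is $23,750, within the USD 75,000 ceiling — that alternative is enough. Satisfied.
  → Every requirement is satisfied — jurisdiction.
The Civil Court of Thornmere:
  (a) The plaintiff resides in Tarford, which is not Thornmere. Satisfied.
  (b) The amount in controversy is USD 23,750, within the 250,000 dollars ceiling, so one alternative holds. Satisfied.
  (c) The claim is an employment claim, not a tort claim, so this disjunct is met. Condition met.
  (d) No party resides in Thornmere. But the amount in controversy is USD 23,750, which meets the 20,500 dollars floor, and the 'unless' clause therefore excuses the requirement. Satisfied.
  → Jurisdiction lies.
The Corwick Court of Common Pleas:
  (a) The contract was executed in Corwick, which satisfies one of the alternatives. Met.
  (b) The claim does not concern real property; no party resides in Corwick — no alternative holds. Not satisfied.
  (c) The amount in controversy is 23,750 dollars, within the 75,000 dollars ceiling — that alternative is enough. Satisfied.
  (d) The amount in controversy is 23,750 dollars, which meets the 23,000 dollars floor — that alternative is enough. Condition met.
  → The court lacks jurisdiction.
The Civil Court of Orinford:
  (a) The plaintiff resides in Tarford, which is not Orinford. Met.
  (b) Gideon Sorensen resides in Orinford, so one alternative holds. Met.
  (c) The amount in controversy is $23,750, which meets the 20,500 dollars floor, so one alternative holds. Met.
  (d) The amount in controversy is 23,750 dollars, within the USD 25,000 ceiling. Met.
  → Jurisdiction lies.
Courts with jurisdiction: the Superior Court of Rhostead, the Civil Court of Thornmere, the Civil Court of Orinford — 3 in total.

3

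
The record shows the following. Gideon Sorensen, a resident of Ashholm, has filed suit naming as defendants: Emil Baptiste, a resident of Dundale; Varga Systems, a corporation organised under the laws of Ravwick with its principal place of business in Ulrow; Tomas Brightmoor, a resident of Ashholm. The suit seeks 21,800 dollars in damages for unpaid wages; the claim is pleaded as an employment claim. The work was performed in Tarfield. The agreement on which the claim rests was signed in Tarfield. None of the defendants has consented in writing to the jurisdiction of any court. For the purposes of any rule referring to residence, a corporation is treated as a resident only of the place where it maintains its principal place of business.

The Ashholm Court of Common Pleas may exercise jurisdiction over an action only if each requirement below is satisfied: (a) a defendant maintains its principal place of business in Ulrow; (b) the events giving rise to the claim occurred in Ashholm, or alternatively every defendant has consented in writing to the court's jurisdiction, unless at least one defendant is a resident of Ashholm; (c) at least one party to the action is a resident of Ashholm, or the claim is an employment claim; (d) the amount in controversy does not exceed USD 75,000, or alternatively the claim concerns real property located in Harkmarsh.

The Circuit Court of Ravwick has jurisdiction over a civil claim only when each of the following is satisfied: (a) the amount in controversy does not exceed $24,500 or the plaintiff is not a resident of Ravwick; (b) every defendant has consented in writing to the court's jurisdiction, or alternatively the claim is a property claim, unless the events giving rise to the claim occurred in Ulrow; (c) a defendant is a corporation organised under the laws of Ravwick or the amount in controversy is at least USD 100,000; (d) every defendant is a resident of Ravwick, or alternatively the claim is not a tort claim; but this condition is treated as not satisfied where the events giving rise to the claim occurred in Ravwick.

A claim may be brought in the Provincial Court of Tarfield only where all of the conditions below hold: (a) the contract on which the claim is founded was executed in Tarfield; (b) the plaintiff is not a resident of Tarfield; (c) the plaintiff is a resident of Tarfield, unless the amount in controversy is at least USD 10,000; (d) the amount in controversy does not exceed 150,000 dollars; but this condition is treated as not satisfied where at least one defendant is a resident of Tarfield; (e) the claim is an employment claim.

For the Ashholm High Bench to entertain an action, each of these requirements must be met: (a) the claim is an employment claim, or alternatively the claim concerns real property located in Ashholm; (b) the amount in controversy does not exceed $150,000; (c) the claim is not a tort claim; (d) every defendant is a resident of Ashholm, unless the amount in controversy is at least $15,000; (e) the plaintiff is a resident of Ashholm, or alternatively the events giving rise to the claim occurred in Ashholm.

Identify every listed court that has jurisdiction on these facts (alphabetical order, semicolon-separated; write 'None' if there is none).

The Ashholm Court of Common Pleas:
  (a) Varga Systems has its principal place of business in Ulrow. Condition met.
  (b) The operative events occurred in Tarfield, not Ashholm; no such written consent has been filed — no alternative holds. But Tomas Brightmoor resides in Ashholm, and the 'unless' clause therefore excuses the requirement. Met.
  (c) Gideon Sorensen resides in Ashholm, so one alternative holds. Condition met.
  (d) The amount in controversy is 21,800 dollars, within the 75,000 dollars ceiling, so this disjunct is met. Satisfied.
  → All conditions met; jurisdiction exists.
The Circuit Court of Ravwick:
  (a) The amount in controversy is $21,800, within the $24,500 ceiling, which satisfies one of the alternatives. Condition met.
  (b) No such written consent has been filed; the claim is an employment claim, not a property claim — none of the alternatives is met. And the operative events occurred in Tarfield, not Ulrow, so the proviso does not save it. Fails.
  (c) Varga Systems is organised under the laws of Ravwick, so this disjunct is met. Satisfied.
  (d) The claim is an employment claim, not a tort claim, which satisfies one of the alternatives. The exception is not triggered, since the operative events occurred in Tarfield, not Ravwick. Condition met.
  → At least one condition fails; no jurisdiction.
The Provincial Court of Tarfield:
  (a) The contract was executed in Tarfield. Met.
  (b) The plaintiff resides in Ashholm, which is not Tarfield. Satisfied.
  (c) The plaintiff resides in Ashholm, not Tarfield. However, the amount in controversy is 21,800 dollars, which meets the $10,000 floor, so the 'unless' proviso supplies this condition. Satisfied.
  (d) The amount in controversy is USD 21,800, within the USD 150,000 ceiling. The exception is not triggered, since no defendant resides in Tarfield (they reside in Dundale, Ulrow, Ashholm). Condition met.
  (e) The claim is an employment claim. Condition met.
  → All conditions met; jurisdiction exists.
The Ashholm High Bench:
  (a) The claim is an employment claim, which satisfies one of the alternatives. Satisfied.
  (b) The amount in controversy is USD 21,800, within the $150,000 ceiling. Condition met.
  (c) The claim is an employment claim, not a tort claim. Met.
  (d) The defendants reside as follows — Emil Baptiste in Dundale, Varga Systems in Ulrow, Tomas Brightmoor in Ashholm — not all in Ashholm. But the amount in controversy is 21,800 dollars, which meets the $15,000 floor, and the 'unless' clause therefore excuses the requirement. Satisfied.
  (e) The plaintiff resides in Ashholm, so this disjunct is met. Met.
  → All conditions met; jurisdiction exists.

the Ashholm Court of Common Pleas; the Ashholm High Bench; the Provincial Court of Tarfield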